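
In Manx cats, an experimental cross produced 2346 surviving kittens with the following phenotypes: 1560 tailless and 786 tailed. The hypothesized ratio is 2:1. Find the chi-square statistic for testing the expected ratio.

0.031

Total ratio parts = 3. Expected numbers out of 2346:
  tailless: 2346 × 2/3 = 1564
  tailed: 2346 × 1/3 = 782
χ² = Σ (O − E)² / E
  tailless: (1560 − 1564)² / 1564 = 0.0102
  tailed: (786 − 782)² / 782 = 0.0205
χ² = 0.0102 + 0.0205 = 0.0307 ≈ 0.031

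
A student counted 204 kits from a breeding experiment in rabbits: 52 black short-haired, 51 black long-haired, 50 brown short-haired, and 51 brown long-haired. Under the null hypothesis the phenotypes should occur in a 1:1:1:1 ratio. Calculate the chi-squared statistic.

0.039

Under the 1:1:1:1 hypothesis (Σ ratio = 4, N = 204):
  black short-haired: 204 × 1/4 = 51
  black long-haired: 204 × 1/4 = 51
  brown short-haired: 204 × 1/4 = 51
  brown long-haired: 204 × 1/4 = 51
χ² = Σ (O − E)² / E
  black short-haired: (52 − 51)² / 51 = 0.0196
  black long-haired: (51 − 51)² / 51 = 0.0000
  brown short-haired: (50 − 51)² / 51 = 0.0196
  brown long-haired: (51 − 51)² / 51 = 0.0000
χ² = 0.0196 + 0.0000 + 0.0196 + 0.0000 = 0.0392 ≈ 0.039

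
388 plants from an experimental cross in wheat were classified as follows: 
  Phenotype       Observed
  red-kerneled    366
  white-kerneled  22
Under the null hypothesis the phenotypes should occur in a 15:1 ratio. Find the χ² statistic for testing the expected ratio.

0.223

Expected counts for N = 388 under a 15:1 ratio (total parts = 16):
  red-kerneled: 388 × 15/16 = 363.75
  white-kerneled: 388 × 1/16 = 24.25
χ² = Σ (O − E)² / E
  red-kerneled: (366 − 363.75)² / 363.75 = 0.0139
  white-kerneled: (22 − 24.25)² / 24.25 = 0.2088
χ² = 0.0139 + 0.2088 = 0.2227 ≈ 0.223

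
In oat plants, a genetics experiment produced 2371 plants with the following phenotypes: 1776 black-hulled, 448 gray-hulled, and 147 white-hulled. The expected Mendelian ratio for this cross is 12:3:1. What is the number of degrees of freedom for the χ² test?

A goodness-of-fit test with 3 phenotype classes has df = 3 − 1 = 2.

2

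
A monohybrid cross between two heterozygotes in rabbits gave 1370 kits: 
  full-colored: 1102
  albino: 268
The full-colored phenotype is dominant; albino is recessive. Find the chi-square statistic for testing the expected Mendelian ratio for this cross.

21.607

For a monohybrid cross between heterozygotes with complete dominance, the expected phenotypic ratio is 3:1.
Total ratio parts = 4. Expected numbers out of 1370:
  full-colored: 1370 × 3/4 = 1027.5
  albino: 1370 × 1/4 = 342.5
χ² = Σ (O − E)² / E
  full-colored: (1102 − 1027.5)² / 1027.5 = 5.4017
  albino: (268 − 342.5)² / 342.5 = 16.2051
χ² = 5.4017 + 16.2051 = 21.6068 ≈ 21.607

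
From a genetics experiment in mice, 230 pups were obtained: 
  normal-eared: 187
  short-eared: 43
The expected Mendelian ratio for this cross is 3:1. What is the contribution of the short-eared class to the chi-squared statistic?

3.657

The 3:1 ratio has 4 parts, so with N = 230 the expected counts are:
  normal-eared: 230 × 3/4 = 172.5
  short-eared: 230 × 1/4 = 57.5
Contribution of short-eared: (43 − 57.5)² / 57.5 = 3.6565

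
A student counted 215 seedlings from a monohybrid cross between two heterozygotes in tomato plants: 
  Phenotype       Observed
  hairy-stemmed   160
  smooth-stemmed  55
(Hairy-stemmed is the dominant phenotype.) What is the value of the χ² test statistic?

For a monohybrid cross between heterozygotes with complete dominance, the expected phenotypic ratio is 3:1.
Under the 3:1 hypothesis (Σ ratio = 4, N = 215):
  hairy-stemmed: 215 × 3/4 = 161.25
  smooth-stemmed: 215 × 1/4 = 53.75
χ² = Σ (O − E)² / E
  hairy-stemmed: (160 − 161.25)² / 161.25 = 0.0097
  smooth-stemmed: (55 − 53.75)² / 53.75 = 0.0291
χ² = 0.0097 + 0.0291 = 0.0388 ≈ 0.039

0.039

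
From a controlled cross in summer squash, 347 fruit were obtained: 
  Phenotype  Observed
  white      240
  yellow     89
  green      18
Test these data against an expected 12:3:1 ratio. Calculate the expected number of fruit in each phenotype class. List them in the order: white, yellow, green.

260.25, 65.0625, 21.6875

Expected counts for N = 347 under a 12:3:1 ratio (total parts = 16):
  white: 347 × 12/16 = 260.25
  yellow: 347 × 3/16 = 65.0625
  green: 347 × 1/16 = 21.6875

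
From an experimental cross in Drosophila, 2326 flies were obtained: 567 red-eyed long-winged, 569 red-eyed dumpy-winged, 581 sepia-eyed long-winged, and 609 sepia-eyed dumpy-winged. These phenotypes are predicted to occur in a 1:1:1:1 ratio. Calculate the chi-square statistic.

1.931

Expected counts for N = 2326 under a 1:1:1:1 ratio (total parts = 4):
  red-eyed long-winged: 2326 × 1/4 = 581.5
  red-eyed dumpy-winged: 2326 × 1/4 = 581.5
  sepia-eyed long-winged: 2326 × 1/4 = 581.5
  sepia-eyed dumpy-winged: 2326 × 1/4 = 581.5
χ² = Σ (O − E)² / E
  red-eyed long-winged: (567 − 581.5)² / 581.5 = 0.3616
  red-eyed dumpy-winged: (569 − 581.5)² / 581.5 = 0.2687
  sepia-eyed long-winged: (581 − 581.5)² / 581.5 = 0.0004
  sepia-eyed dumpy-winged: (609 − 581.5)² / 581.5 = 1.3005
χ² = 0.3616 + 0.2687 + 0.0004 + 1.3005 = 1.9312 ≈ 1.931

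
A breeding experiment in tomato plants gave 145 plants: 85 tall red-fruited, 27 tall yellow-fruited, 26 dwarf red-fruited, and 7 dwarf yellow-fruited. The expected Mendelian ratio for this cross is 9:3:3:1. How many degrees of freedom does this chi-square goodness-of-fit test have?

A goodness-of-fit test with 4 phenotype classes has df = 4 − 1 = 3.

3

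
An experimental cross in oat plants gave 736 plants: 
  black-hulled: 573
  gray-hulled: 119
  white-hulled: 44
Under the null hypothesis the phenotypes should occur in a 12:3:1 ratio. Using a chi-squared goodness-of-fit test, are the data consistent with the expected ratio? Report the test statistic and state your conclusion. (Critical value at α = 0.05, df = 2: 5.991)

3.502; consistent

Total ratio parts = 16. Expected numbers out of 736:
  black-hulled: 736 × 12/16 = 552
  gray-hulled: 736 × 3/16 = 138
  white-hulled: 736 × 1/16 = 46
χ² = Σ (O − E)² / E
  black-hulled: (573 − 552)² / 552 = 0.7989
  gray-hulled: (119 − 138)² / 138 = 2.6159
  white-hulled: (44 − 46)² / 46 = 0.0870
χ² = 0.7989 + 2.6159 + 0.0870 = 3.5018 ≈ 3.502
Degrees of freedom = 3 − 1 = 2; critical value at α = 0.05 is 5.991.
Since 3.502 < 5.991, we fail to reject the null hypothesis — the data are consistent with the 12:3:1 ratio.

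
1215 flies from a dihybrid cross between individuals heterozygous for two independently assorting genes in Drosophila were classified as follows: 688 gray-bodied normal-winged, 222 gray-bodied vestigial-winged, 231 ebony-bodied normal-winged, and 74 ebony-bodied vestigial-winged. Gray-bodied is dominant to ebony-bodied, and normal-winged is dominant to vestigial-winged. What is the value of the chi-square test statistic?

A dihybrid F₂ with independent assortment and complete dominance at both loci gives a 9:3:3:1 phenotypic ratio.
Under the 9:3:3:1 hypothesis (Σ ratio = 16, N = 1215):
  gray-bodied normal-winged: 1215 × 9/16 = 683.4375
  gray-bodied vestigial-winged: 1215 × 3/16 = 227.8125
  ebony-bodied normal-winged: 1215 × 3/16 = 227.8125
  ebony-bodied vestigial-winged: 1215 × 1/16 = 75.9375
χ² = Σ (O − E)² / E
  gray-bodied normal-winged: (688 − 683.4375)² / 683.4375 = 0.0305
  gray-bodied vestigial-winged: (222 − 227.8125)² / 227.8125 = 0.1483
  ebony-bodied normal-winged: (231 − 227.8125)² / 227.8125 = 0.0446
  ebony-bodied vestigial-winged: (74 − 75.9375)² / 75.9375 = 0.0494
χ² = 0.0305 + 0.1483 + 0.0446 + 0.0494 = 0.2728 ≈ 0.273

0.273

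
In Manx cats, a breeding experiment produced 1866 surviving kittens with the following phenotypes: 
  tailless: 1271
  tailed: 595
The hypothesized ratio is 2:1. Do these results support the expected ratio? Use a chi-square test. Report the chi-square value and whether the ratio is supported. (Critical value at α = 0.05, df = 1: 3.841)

The 2:1 ratio has 3 parts, so with N = 1866 the expected counts are:
  tailless: 1866 × 2/3 = 1244
  tailed: 1866 × 1/3 = 622
χ² = Σ (O − E)² / E
  tailless: (1271 − 1244)² / 1244 = 0.5860
  tailed: (595 − 622)² / 622 = 1.1720
χ² = 0.5860 + 1.1720 = 1.758
Degrees of freedom = 2 − 1 = 1; critical value at α = 0.05 is 3.841.
Since 1.758 < 3.841, we fail to reject the null hypothesis — the data are consistent with the 2:1 ratio.

1.758; consistent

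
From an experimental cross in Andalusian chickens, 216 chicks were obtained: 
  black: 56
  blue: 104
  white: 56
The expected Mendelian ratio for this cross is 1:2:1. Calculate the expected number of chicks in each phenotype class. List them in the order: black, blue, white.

The 1:2:1 ratio has 4 parts, so with N = 216 the expected counts are:
  black: 216 × 1/4 = 54
  blue: 216 × 2/4 = 108
  white: 216 × 1/4 = 54

54, 108, 54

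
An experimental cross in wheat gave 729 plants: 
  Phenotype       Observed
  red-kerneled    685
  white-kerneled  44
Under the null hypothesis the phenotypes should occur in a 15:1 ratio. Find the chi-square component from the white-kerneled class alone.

0.054

Total ratio parts = 16. Expected numbers out of 729:
  red-kerneled: 729 × 15/16 = 683.4375
  white-kerneled: 729 × 1/16 = 45.5625
Contribution of white-kerneled: (44 − 45.5625)² / 45.5625 = 0.0536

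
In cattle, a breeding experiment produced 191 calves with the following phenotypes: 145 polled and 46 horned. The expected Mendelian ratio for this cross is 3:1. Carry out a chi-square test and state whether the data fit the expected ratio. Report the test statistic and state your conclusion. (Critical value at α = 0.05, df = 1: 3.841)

Expected counts for N = 191 under a 3:1 ratio (total parts = 4):
  polled: 191 × 3/4 = 143.25
  horned: 191 × 1/4 = 47.75
χ² = Σ (O − E)² / E
  polled: (145 − 143.25)² / 143.25 = 0.0214
  horned: (46 − 47.75)² / 47.75 = 0.0641
χ² = 0.0214 + 0.0641 = 0.0855 ≈ 0.086
Degrees of freedom = 2 − 1 = 1; critical value at α = 0.05 is 3.841.
Since 0.086 < 3.841, we fail to reject the null hypothesis — the data are consistent with the 3:1 ratio.

0.086; consistent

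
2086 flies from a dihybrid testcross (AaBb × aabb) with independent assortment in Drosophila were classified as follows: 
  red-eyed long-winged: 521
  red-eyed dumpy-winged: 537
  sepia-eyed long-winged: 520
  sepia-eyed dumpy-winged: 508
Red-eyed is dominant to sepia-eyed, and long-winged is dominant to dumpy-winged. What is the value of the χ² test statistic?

A dihybrid testcross with independent assortment gives a 1:1:1:1 ratio.
Expected counts for N = 2086 under a 1:1:1:1 ratio (total parts = 4):
  red-eyed long-winged: 2086 × 1/4 = 521.5
  red-eyed dumpy-winged: 2086 × 1/4 = 521.5
  sepia-eyed long-winged: 2086 × 1/4 = 521.5
  sepia-eyed dumpy-winged: 2086 × 1/4 = 521.5
χ² = Σ (O − E)² / E
  red-eyed long-winged: (521 − 521.5)² / 521.5 = 0.0005
  red-eyed dumpy-winged: (537 − 521.5)² / 521.5 = 0.4607
  sepia-eyed long-winged: (520 − 521.5)² / 521.5 = 0.0043
  sepia-eyed dumpy-winged: (508 − 521.5)² / 521.5 = 0.3495
χ² = 0.0005 + 0.4607 + 0.0043 + 0.3495 = 0.815

0.815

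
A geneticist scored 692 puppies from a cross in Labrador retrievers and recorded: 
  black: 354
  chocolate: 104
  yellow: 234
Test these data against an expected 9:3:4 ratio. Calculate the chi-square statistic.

29.811

Total ratio parts = 16. Expected numbers out of 692:
  black: 692 × 9/16 = 389.25
  chocolate: 692 × 3/16 = 129.75
  yellow: 692 × 4/16 = 173
χ² = Σ (O − E)² / E
  black: (354 − 389.25)² / 389.25 = 3.1922
  chocolate: (104 − 129.75)² / 129.75 = 5.1103
  yellow: (234 − 173)² / 173 = 21.5087
χ² = 3.1922 + 5.1103 + 21.5087 = 29.8112 ≈ 29.811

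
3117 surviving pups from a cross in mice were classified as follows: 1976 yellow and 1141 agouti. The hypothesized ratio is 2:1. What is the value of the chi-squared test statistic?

15.020

Total ratio parts = 3. Expected numbers out of 3117:
  yellow: 3117 × 2/3 = 2078
  agouti: 3117 × 1/3 = 1039
χ² = Σ (O − E)² / E
  yellow: (1976 − 2078)² / 2078 = 5.0067
  agouti: (1141 − 1039)² / 1039 = 10.0135
χ² = 5.0067 + 10.0135 = 15.0202 ≈ 15.020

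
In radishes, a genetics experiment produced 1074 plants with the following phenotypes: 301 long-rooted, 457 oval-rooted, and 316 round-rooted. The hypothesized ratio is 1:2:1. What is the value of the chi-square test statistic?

Under the 1:2:1 hypothesis (Σ ratio = 4, N = 1074):
  long-rooted: 1074 × 1/4 = 268.5
  oval-rooted: 1074 × 2/4 = 537
  round-rooted: 1074 × 1/4 = 268.5
χ² = Σ (O − E)² / E
  long-rooted: (301 − 268.5)² / 268.5 = 3.9339
  oval-rooted: (457 − 537)² / 537 = 11.9181
  round-rooted: (316 − 268.5)² / 268.5 = 8.4032
χ² = 3.9339 + 11.9181 + 8.4032 = 24.2552 ≈ 24.255

24.255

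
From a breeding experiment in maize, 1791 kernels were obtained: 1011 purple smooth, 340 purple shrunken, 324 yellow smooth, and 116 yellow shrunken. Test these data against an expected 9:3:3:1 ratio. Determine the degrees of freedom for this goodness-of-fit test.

3

A goodness-of-fit test with 4 phenotype classes has df = 4 − 1 = 3.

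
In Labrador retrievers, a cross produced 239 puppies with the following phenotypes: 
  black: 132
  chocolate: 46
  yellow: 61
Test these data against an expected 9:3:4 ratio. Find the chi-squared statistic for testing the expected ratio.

Total ratio parts = 16. Expected numbers out of 239:
  black: 239 × 9/16 = 134.4375
  chocolate: 239 × 3/16 = 44.8125
  yellow: 239 × 4/16 = 59.75
χ² = Σ (O − E)² / E
  black: (132 − 134.4375)² / 134.4375 = 0.0442
  chocolate: (46 − 44.8125)² / 44.8125 = 0.0315
  yellow: (61 − 59.75)² / 59.75 = 0.0262
χ² = 0.0442 + 0.0315 + 0.0262 = 0.1019 ≈ 0.102

0.102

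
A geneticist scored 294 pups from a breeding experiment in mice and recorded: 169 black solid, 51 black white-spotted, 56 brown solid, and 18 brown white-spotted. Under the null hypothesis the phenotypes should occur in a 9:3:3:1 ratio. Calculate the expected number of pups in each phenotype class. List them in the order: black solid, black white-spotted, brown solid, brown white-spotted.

165.375, 55.125, 55.125, 18.375

Under the 9:3:3:1 hypothesis (Σ ratio = 16, N = 294):
  black solid: 294 × 9/16 = 165.375
  black white-spotted: 294 × 3/16 = 55.125
  brown solid: 294 × 3/16 = 55.125
  brown white-spotted: 294 × 1/16 = 18.375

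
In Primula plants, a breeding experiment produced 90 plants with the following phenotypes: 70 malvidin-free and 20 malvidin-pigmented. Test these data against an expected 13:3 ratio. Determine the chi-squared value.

Under the 13:3 hypothesis (Σ ratio = 16, N = 90):
  malvidin-free: 90 × 13/16 = 73.125
  malvidin-pigmented: 90 × 3/16 = 16.875
χ² = Σ (O − E)² / E
  malvidin-free: (70 − 73.125)² / 73.125 = 0.1335
  malvidin-pigmented: (20 − 16.875)² / 16.875 = 0.5787
χ² = 0.1335 + 0.5787 = 0.7122 ≈ 0.712

0.712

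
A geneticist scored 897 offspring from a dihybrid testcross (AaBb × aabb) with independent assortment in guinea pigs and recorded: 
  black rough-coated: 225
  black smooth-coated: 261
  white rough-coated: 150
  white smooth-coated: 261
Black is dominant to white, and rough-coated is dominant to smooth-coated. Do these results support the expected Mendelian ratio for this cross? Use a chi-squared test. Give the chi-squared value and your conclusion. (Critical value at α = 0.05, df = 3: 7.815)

36.632; not consistent

A dihybrid testcross with independent assortment gives a 1:1:1:1 ratio.
The 1:1:1:1 ratio has 4 parts, so with N = 897 the expected counts are:
  black rough-coated: 897 × 1/4 = 224.25
  black smooth-coated: 897 × 1/4 = 224.25
  white rough-coated: 897 × 1/4 = 224.25
  white smooth-coated: 897 × 1/4 = 224.25
χ² = Σ (O − E)² / E
  black rough-coated: (225 − 224.25)² / 224.25 = 0.0025
  black smooth-coated: (261 − 224.25)² / 224.25 = 6.0226
  white rough-coated: (150 − 224.25)² / 224.25 = 24.5844
  white smooth-coated: (261 − 224.25)² / 224.25 = 6.0226
χ² = 0.0025 + 6.0226 + 24.5844 + 6.0226 = 36.6321 ≈ 36.632
Degrees of freedom = 4 − 1 = 3; critical value at α = 0.05 is 7.815.
Since 36.632 > 7.815, we reject the null hypothesis — the data do not fit the 1:1:1:1 ratio.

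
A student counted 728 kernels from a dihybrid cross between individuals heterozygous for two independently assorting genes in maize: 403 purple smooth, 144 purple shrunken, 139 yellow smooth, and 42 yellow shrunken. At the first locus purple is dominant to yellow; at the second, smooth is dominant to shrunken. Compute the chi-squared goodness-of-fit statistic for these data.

0.830

A dihybrid F₂ with independent assortment and complete dominance at both loci gives a 9:3:3:1 phenotypic ratio.
Expected counts for N = 728 under a 9:3:3:1 ratio (total parts = 16):
  purple smooth: 728 × 9/16 = 409.5
  purple shrunken: 728 × 3/16 = 136.5
  yellow smooth: 728 × 3/16 = 136.5
  yellow shrunken: 728 × 1/16 = 45.5
χ² = Σ (O − E)² / E
  purple smooth: (403 − 409.5)² / 409.5 = 0.1032
  purple shrunken: (144 − 136.5)² / 136.5 = 0.4121
  yellow smooth: (139 − 136.5)² / 136.5 = 0.0458
  yellow shrunken: (42 − 45.5)² / 45.5 = 0.2692
χ² = 0.1032 + 0.4121 + 0.0458 + 0.2692 = 0.8303 ≈ 0.830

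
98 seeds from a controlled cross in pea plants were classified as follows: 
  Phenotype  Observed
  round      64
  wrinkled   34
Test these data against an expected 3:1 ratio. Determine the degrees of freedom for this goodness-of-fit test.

1

A goodness-of-fit test with 2 phenotype classes has df = 2 − 1 = 1.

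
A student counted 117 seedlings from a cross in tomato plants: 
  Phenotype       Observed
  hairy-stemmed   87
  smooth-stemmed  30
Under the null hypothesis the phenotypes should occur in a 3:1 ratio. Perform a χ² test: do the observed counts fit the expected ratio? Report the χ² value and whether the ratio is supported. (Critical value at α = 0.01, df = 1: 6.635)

0.026; consistent

Expected counts for N = 117 under a 3:1 ratio (total parts = 4):
  hairy-stemmed: 117 × 3/4 = 87.75
  smooth-stemmed: 117 × 1/4 = 29.25
χ² = Σ (O − E)² / E
  hairy-stemmed: (87 − 87.75)² / 87.75 = 0.0064
  smooth-stemmed: (30 − 29.25)² / 29.25 = 0.0192
χ² = 0.0064 + 0.0192 = 0.0256 ≈ 0.026
Degrees of freedom = 2 − 1 = 1; critical value at α = 0.01 is 6.635.
Since 0.026 < 6.635, we fail to reject the null hypothesis — the data are consistent with the 3:1 ratio.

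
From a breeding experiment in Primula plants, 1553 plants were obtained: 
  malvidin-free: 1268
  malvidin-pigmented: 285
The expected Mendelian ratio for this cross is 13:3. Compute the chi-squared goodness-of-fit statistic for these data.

0.162

Under the 13:3 hypothesis (Σ ratio = 16, N = 1553):
  malvidin-free: 1553 × 13/16 = 1261.8125
  malvidin-pigmented: 1553 × 3/16 = 291.1875
χ² = Σ (O − E)² / E
  malvidin-free: (1268 − 1261.8125)² / 1261.8125 = 0.0303
  malvidin-pigmented: (285 − 291.1875)² / 291.1875 = 0.1315
χ² = 0.0303 + 0.1315 = 0.1618 ≈ 0.162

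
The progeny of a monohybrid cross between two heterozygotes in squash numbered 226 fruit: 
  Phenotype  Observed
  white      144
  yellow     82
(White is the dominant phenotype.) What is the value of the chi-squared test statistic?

For a monohybrid cross between heterozygotes with complete dominance, the expected phenotypic ratio is 3:1.
The 3:1 ratio has 4 parts, so with N = 226 the expected counts are:
  white: 226 × 3/4 = 169.5
  yellow: 226 × 1/4 = 56.5
χ² = Σ (O − E)² / E
  white: (144 − 169.5)² / 169.5 = 3.8363
  yellow: (82 − 56.5)² / 56.5 = 11.5088
χ² = 3.8363 + 11.5088 = 15.3451 ≈ 15.345

15.345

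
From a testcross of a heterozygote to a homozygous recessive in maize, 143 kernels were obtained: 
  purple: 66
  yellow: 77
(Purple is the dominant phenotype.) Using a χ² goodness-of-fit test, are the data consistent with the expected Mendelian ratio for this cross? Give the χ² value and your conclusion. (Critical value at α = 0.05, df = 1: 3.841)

0.846; consistent

A testcross of a heterozygote (Aa × aa) gives a 1:1 phenotypic ratio.
Total ratio parts = 2. Expected numbers out of 143:
  purple: 143 × 1/2 = 71.5
  yellow: 143 × 1/2 = 71.5
χ² = Σ (O − E)² / E
  purple: (66 − 71.5)² / 71.5 = 0.4231
  yellow: (77 − 71.5)² / 71.5 = 0.4231
χ² = 0.4231 + 0.4231 = 0.8462 ≈ 0.846
Degrees of freedom = 2 − 1 = 1; critical value at α = 0.05 is 3.841.
Since 0.846 < 3.841, we fail to reject the null hypothesis — the data are consistent with the 1:1 ratio.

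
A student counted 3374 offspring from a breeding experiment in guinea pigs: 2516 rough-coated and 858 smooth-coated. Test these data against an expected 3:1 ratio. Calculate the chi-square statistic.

0.332

Total ratio parts = 4. Expected numbers out of 3374:
  rough-coated: 3374 × 3/4 = 2530.5
  smooth-coated: 3374 × 1/4 = 843.5
χ² = Σ (O − E)² / E
  rough-coated: (2516 − 2530.5)² / 2530.5 = 0.0831
  smooth-coated: (858 − 843.5)² / 843.5 = 0.2493
χ² = 0.0831 + 0.2493 = 0.3324 ≈ 0.332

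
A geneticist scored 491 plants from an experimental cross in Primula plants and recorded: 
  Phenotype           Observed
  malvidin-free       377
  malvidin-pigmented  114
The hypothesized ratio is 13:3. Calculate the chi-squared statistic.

6.434

The 13:3 ratio has 16 parts, so with N = 491 the expected counts are:
  malvidin-free: 491 × 13/16 = 398.9375
  malvidin-pigmented: 491 × 3/16 = 92.0625
χ² = Σ (O − E)² / E
  malvidin-free: (377 − 398.9375)² / 398.9375 = 1.2063
  malvidin-pigmented: (114 − 92.0625)² / 92.0625 = 5.2275
χ² = 1.2063 + 5.2275 = 6.4338 ≈ 6.434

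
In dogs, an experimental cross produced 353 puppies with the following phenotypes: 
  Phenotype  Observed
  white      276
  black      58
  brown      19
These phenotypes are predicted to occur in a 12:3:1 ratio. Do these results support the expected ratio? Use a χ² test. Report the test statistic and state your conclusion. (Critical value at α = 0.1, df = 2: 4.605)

1.916; consistent

The 12:3:1 ratio has 16 parts, so with N = 353 the expected counts are:
  white: 353 × 12/16 = 264.75
  black: 353 × 3/16 = 66.1875
  brown: 353 × 1/16 = 22.0625
χ² = Σ (O − E)² / E
  white: (276 − 264.75)² / 264.75 = 0.4780
  black: (58 − 66.1875)² / 66.1875 = 1.0128
  brown: (19 − 22.0625)² / 22.0625 = 0.4251
χ² = 0.4780 + 1.0128 + 0.4251 = 1.9159 ≈ 1.916
Degrees of freedom = 3 − 1 = 2; critical value at α = 0.1 is 4.605.
Since 1.916 < 4.605, we fail to reject the null hypothesis — the data are consistent with the 12:3:1 ratio.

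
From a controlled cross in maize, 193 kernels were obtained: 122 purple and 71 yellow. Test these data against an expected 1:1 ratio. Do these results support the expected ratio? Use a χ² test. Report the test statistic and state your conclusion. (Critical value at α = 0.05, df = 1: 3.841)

13.477; not consistent

Expected counts for N = 193 under a 1:1 ratio (total parts = 2):
  purple: 193 × 1/2 = 96.5
  yellow: 193 × 1/2 = 96.5
χ² = Σ (O − E)² / E
  purple: (122 − 96.5)² / 96.5 = 6.7383
  yellow: (71 − 96.5)² / 96.5 = 6.7383
χ² = 6.7383 + 6.7383 = 13.4766 ≈ 13.477
Degrees of freedom = 2 − 1 = 1; critical value at α = 0.05 is 3.841.
Since 13.477 > 3.841, we reject the null hypothesis — the data do not fit the 1:1 ratio.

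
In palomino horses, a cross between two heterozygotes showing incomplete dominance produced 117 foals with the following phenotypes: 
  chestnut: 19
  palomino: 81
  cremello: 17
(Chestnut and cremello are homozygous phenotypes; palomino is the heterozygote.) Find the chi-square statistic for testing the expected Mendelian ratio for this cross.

With incomplete dominance, a heterozygote × heterozygote cross gives a 1:2:1 phenotypic ratio.
The 1:2:1 ratio has 4 parts, so with N = 117 the expected counts are:
  chestnut: 117 × 1/4 = 29.25
  palomino: 117 × 2/4 = 58.5
  cremello: 117 × 1/4 = 29.25
χ² = Σ (O − E)² / E
  chestnut: (19 − 29.25)² / 29.25 = 3.5919
  palomino: (81 − 58.5)² / 58.5 = 8.6538
  cremello: (17 − 29.25)² / 29.25 = 5.1303
χ² = 3.5919 + 8.6538 + 5.1303 = 17.376

17.376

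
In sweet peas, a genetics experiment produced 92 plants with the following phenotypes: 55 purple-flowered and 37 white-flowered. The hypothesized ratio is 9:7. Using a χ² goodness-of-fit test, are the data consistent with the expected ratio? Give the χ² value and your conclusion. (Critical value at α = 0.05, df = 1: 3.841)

0.467; consistent

Expected counts for N = 92 under a 9:7 ratio (total parts = 16):
  purple-flowered: 92 × 9/16 = 51.75
  white-flowered: 92 × 7/16 = 40.25
χ² = Σ (O − E)² / E
  purple-flowered: (55 − 51.75)² / 51.75 = 0.2041
  white-flowered: (37 − 40.25)² / 40.25 = 0.2624
χ² = 0.2041 + 0.2624 = 0.4665 ≈ 0.467
Degrees of freedom = 2 − 1 = 1; critical value at α = 0.05 is 3.841.
Since 0.467 < 3.841, we fail to reject the null hypothesis — the data are consistent with the 9:7 ratio.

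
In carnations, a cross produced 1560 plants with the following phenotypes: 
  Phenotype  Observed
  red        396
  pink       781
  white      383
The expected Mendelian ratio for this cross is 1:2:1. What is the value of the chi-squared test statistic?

Under the 1:2:1 hypothesis (Σ ratio = 4, N = 1560):
  red: 1560 × 1/4 = 390
  pink: 1560 × 2/4 = 780
  white: 1560 × 1/4 = 390
χ² = Σ (O − E)² / E
  red: (396 − 390)² / 390 = 0.0923
  pink: (781 − 780)² / 780 = 0.0013
  white: (383 − 390)² / 390 = 0.1256
χ² = 0.0923 + 0.0013 + 0.1256 = 0.2192 ≈ 0.219

0.219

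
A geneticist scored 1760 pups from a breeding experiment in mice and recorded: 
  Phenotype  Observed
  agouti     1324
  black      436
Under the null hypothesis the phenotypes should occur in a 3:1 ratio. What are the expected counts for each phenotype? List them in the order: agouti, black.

Expected counts for N = 1760 under a 3:1 ratio (total parts = 4):
  agouti: 1760 × 3/4 = 1320
  black: 1760 × 1/4 = 440

1320, 440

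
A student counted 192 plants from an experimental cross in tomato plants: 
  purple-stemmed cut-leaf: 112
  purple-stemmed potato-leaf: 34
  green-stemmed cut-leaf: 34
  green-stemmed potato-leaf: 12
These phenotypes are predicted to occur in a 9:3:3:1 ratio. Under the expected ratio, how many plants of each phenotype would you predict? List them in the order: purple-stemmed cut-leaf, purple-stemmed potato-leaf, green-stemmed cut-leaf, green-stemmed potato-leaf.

Total ratio parts = 16. Expected numbers out of 192:
  purple-stemmed cut-leaf: 192 × 9/16 = 108
  purple-stemmed potato-leaf: 192 × 3/16 = 36
  green-stemmed cut-leaf: 192 × 3/16 = 36
  green-stemmed potato-leaf: 192 × 1/16 = 12

108, 36, 36, 12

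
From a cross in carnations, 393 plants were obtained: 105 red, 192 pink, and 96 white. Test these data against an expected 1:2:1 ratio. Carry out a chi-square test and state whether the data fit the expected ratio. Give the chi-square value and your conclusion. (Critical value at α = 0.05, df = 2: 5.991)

0.618; consistent

Total ratio parts = 4. Expected numbers out of 393:
  red: 393 × 1/4 = 98.25
  pink: 393 × 2/4 = 196.5
  white: 393 × 1/4 = 98.25
χ² = Σ (O − E)² / E
  red: (105 − 98.25)² / 98.25 = 0.4637
  pink: (192 − 196.5)² / 196.5 = 0.1031
  white: (96 − 98.25)² / 98.25 = 0.0515
χ² = 0.4637 + 0.1031 + 0.0515 = 0.6183 ≈ 0.618
Degrees of freedom = 3 − 1 = 2; critical value at α = 0.05 is 5.991.
Since 0.618 < 5.991, we fail to reject the null hypothesis — the data are consistent with the 1:2:1 ratio.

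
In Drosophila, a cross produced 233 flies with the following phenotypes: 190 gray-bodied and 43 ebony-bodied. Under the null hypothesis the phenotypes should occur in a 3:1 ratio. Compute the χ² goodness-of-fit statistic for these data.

Expected counts for N = 233 under a 3:1 ratio (total parts = 4):
  gray-bodied: 233 × 3/4 = 174.75
  ebony-bodied: 233 × 1/4 = 58.25
χ² = Σ (O − E)² / E
  gray-bodied: (190 − 174.75)² / 174.75 = 1.3308
  ebony-bodied: (43 − 58.25)² / 58.25 = 3.9925
χ² = 1.3308 + 3.9925 = 5.3233 ≈ 5.323

5.323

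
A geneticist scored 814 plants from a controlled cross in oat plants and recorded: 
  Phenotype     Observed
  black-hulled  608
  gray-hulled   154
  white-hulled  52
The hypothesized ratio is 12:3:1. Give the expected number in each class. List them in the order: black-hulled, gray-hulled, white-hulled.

610.5, 152.625, 50.875

Expected counts for N = 814 under a 12:3:1 ratio (total parts = 16):
  black-hulled: 814 × 12/16 = 610.5
  gray-hulled: 814 × 3/16 = 152.625
  white-hulled: 814 × 1/16 = 50.875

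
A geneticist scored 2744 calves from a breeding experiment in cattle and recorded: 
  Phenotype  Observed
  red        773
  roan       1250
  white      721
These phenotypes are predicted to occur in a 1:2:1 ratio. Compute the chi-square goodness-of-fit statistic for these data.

Under the 1:2:1 hypothesis (Σ ratio = 4, N = 2744):
  red: 2744 × 1/4 = 686
  roan: 2744 × 2/4 = 1372
  white: 2744 × 1/4 = 686
χ² = Σ (O − E)² / E
  red: (773 − 686)² / 686 = 11.0335
  roan: (1250 − 1372)² / 1372 = 10.8484
  white: (721 − 686)² / 686 = 1.7857
χ² = 11.0335 + 10.8484 + 1.7857 = 23.6676 ≈ 23.668

23.668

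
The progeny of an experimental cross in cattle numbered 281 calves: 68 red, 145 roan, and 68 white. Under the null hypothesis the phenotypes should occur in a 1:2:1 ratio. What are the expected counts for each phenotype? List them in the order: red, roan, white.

70.25, 140.5, 70.25

Total ratio parts = 4. Expected numbers out of 281:
  red: 281 × 1/4 = 70.25
  roan: 281 × 2/4 = 140.5
  white: 281 × 1/4 = 70.25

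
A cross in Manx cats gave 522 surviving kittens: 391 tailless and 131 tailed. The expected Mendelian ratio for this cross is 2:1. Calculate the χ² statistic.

15.940

The 2:1 ratio has 3 parts, so with N = 522 the expected counts are:
  tailless: 522 × 2/3 = 348
  tailed: 522 × 1/3 = 174
χ² = Σ (O − E)² / E
  tailless: (391 − 348)² / 348 = 5.3132
  tailed: (131 − 174)² / 174 = 10.6264
χ² = 5.3132 + 10.6264 = 15.9396 ≈ 15.940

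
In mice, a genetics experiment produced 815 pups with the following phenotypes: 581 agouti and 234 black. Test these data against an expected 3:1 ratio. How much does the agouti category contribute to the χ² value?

1.497

The 3:1 ratio has 4 parts, so with N = 815 the expected counts are:
  agouti: 815 × 3/4 = 611.25
  black: 815 × 1/4 = 203.75
Contribution of agouti: (581 − 611.25)² / 611.25 = 1.4970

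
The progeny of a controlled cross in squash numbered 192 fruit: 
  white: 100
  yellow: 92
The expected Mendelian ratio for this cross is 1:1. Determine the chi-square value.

0.333

Expected counts for N = 192 under a 1:1 ratio (total parts = 2):
  white: 192 × 1/2 = 96
  yellow: 192 × 1/2 = 96
χ² = Σ (O − E)² / E
  white: (100 − 96)² / 96 = 0.1667
  yellow: (92 − 96)² / 96 = 0.1667
χ² = 0.1667 + 0.1667 = 0.3334 ≈ 0.333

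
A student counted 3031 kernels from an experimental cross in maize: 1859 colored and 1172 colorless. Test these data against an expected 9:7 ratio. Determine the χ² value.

31.821

Expected counts for N = 3031 under a 9:7 ratio (total parts = 16):
  colored: 3031 × 9/16 = 1704.9375
  colorless: 3031 × 7/16 = 1326.0625
χ² = Σ (O − E)² / E
  colored: (1859 − 1704.9375)² / 1704.9375 = 13.9215
  colorless: (1172 − 1326.0625)² / 1326.0625 = 17.8990
χ² = 13.9215 + 17.8990 = 31.8205 ≈ 31.821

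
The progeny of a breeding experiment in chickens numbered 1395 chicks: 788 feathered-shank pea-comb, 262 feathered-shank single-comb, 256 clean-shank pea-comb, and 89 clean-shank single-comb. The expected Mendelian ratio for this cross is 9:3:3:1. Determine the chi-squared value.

The 9:3:3:1 ratio has 16 parts, so with N = 1395 the expected counts are:
  feathered-shank pea-comb: 1395 × 9/16 = 784.6875
  feathered-shank single-comb: 1395 × 3/16 = 261.5625
  clean-shank pea-comb: 1395 × 3/16 = 261.5625
  clean-shank single-comb: 1395 × 1/16 = 87.1875
χ² = Σ (O − E)² / E
  feathered-shank pea-comb: (788 − 784.6875)² / 784.6875 = 0.0140
  feathered-shank single-comb: (262 − 261.5625)² / 261.5625 = 0.0007
  clean-shank pea-comb: (256 − 261.5625)² / 261.5625 = 0.1183
  clean-shank single-comb: (89 − 87.1875)² / 87.1875 = 0.0377
χ² = 0.0140 + 0.0007 + 0.1183 + 0.0377 = 0.1707 ≈ 0.171

0.171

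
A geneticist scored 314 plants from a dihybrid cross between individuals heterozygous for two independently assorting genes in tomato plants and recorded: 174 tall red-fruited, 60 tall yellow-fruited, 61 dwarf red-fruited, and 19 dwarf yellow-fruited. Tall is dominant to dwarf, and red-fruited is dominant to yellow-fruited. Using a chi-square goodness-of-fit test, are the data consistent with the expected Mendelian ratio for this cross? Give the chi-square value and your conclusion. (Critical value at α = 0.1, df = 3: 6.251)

0.157; consistent

A dihybrid F₂ with independent assortment and complete dominance at both loci gives a 9:3:3:1 phenotypic ratio.
Under the 9:3:3:1 hypothesis (Σ ratio = 16, N = 314):
  tall red-fruited: 314 × 9/16 = 176.625
  tall yellow-fruited: 314 × 3/16 = 58.875
  dwarf red-fruited: 314 × 3/16 = 58.875
  dwarf yellow-fruited: 314 × 1/16 = 19.625
χ² = Σ (O − E)² / E
  tall red-fruited: (174 − 176.625)² / 176.625 = 0.0390
  tall yellow-fruited: (60 − 58.875)² / 58.875 = 0.0215
  dwarf red-fruited: (61 − 58.875)² / 58.875 = 0.0767
  dwarf yellow-fruited: (19 − 19.625)² / 19.625 = 0.0199
χ² = 0.0390 + 0.0215 + 0.0767 + 0.0199 = 0.1571 ≈ 0.157
Degrees of freedom = 4 − 1 = 3; critical value at α = 0.1 is 6.251.
Since 0.157 < 6.251, we fail to reject the null hypothesis — the data are consistent with the 9:3:3:1 ratio.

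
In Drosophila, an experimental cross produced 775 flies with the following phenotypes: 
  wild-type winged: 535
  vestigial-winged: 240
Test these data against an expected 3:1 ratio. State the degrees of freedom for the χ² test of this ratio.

A goodness-of-fit test with 2 phenotype classes has df = 2 − 1 = 1.

1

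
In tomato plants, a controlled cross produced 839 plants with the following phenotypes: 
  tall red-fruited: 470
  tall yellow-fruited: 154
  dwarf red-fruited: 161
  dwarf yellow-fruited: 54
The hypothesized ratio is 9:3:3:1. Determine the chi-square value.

Under the 9:3:3:1 hypothesis (Σ ratio = 16, N = 839):
  tall red-fruited: 839 × 9/16 = 471.9375
  tall yellow-fruited: 839 × 3/16 = 157.3125
  dwarf red-fruited: 839 × 3/16 = 157.3125
  dwarf yellow-fruited: 839 × 1/16 = 52.4375
χ² = Σ (O − E)² / E
  tall red-fruited: (470 − 471.9375)² / 471.9375 = 0.0080
  tall yellow-fruited: (154 − 157.3125)² / 157.3125 = 0.0698
  dwarf red-fruited: (161 − 157.3125)² / 157.3125 = 0.0864
  dwarf yellow-fruited: (54 − 52.4375)² / 52.4375 = 0.0466
χ² = 0.0080 + 0.0698 + 0.0864 + 0.0466 = 0.2108 ≈ 0.211

0.211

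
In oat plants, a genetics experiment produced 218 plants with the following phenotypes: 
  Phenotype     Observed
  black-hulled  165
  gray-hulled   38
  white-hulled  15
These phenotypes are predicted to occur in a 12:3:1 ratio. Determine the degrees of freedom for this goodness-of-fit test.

A goodness-of-fit test with 3 phenotype classes has df = 3 − 1 = 2.

2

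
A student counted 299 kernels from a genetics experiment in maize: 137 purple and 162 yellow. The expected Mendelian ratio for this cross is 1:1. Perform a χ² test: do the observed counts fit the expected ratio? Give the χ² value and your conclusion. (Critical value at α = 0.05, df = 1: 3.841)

2.090; consistent

Under the 1:1 hypothesis (Σ ratio = 2, N = 299):
  purple: 299 × 1/2 = 149.5
  yellow: 299 × 1/2 = 149.5
χ² = Σ (O − E)² / E
  purple: (137 − 149.5)² / 149.5 = 1.0452
  yellow: (162 − 149.5)² / 149.5 = 1.0452
χ² = 1.0452 + 1.0452 = 2.0904 ≈ 2.090
Degrees of freedom = 2 − 1 = 1; critical value at α = 0.05 is 3.841.
Since 2.090 < 3.841, we fail to reject the null hypothesis — the data are consistent with the 1:1 ratio.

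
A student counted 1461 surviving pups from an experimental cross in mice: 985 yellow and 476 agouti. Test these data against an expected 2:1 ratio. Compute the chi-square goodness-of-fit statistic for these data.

Expected counts for N = 1461 under a 2:1 ratio (total parts = 3):
  yellow: 1461 × 2/3 = 974
  agouti: 1461 × 1/3 = 487
χ² = Σ (O − E)² / E
  yellow: (985 − 974)² / 974 = 0.1242
  agouti: (476 − 487)² / 487 = 0.2485
χ² = 0.1242 + 0.2485 = 0.3727 ≈ 0.373

0.373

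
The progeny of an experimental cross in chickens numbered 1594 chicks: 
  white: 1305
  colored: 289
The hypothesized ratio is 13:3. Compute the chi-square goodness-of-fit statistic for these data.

Expected counts for N = 1594 under a 13:3 ratio (total parts = 16):
  white: 1594 × 13/16 = 1295.125
  colored: 1594 × 3/16 = 298.875
χ² = Σ (O − E)² / E
  white: (1305 − 1295.125)² / 1295.125 = 0.0753
  colored: (289 − 298.875)² / 298.875 = 0.3263
χ² = 0.0753 + 0.3263 = 0.4016 ≈ 0.402

0.402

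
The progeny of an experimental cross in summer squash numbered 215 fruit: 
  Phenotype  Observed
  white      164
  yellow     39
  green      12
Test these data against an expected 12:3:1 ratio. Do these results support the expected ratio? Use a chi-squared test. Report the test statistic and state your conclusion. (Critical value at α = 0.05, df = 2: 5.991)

The 12:3:1 ratio has 16 parts, so with N = 215 the expected counts are:
  white: 215 × 12/16 = 161.25
  yellow: 215 × 3/16 = 40.3125
  green: 215 × 1/16 = 13.4375
χ² = Σ (O − E)² / E
  white: (164 − 161.25)² / 161.25 = 0.0469
  yellow: (39 − 40.3125)² / 40.3125 = 0.0427
  green: (12 − 13.4375)² / 13.4375 = 0.1538
χ² = 0.0469 + 0.0427 + 0.1538 = 0.2434 ≈ 0.243
Degrees of freedom = 3 − 1 = 2; critical value at α = 0.05 is 5.991.
Since 0.243 < 5.991, we fail to reject the null hypothesis — the data are consistent with the 12:3:1 ratio.

0.243; consistent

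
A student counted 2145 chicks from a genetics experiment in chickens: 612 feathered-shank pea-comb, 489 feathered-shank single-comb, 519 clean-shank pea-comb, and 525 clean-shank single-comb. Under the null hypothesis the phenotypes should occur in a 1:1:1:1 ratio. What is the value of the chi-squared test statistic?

Under the 1:1:1:1 hypothesis (Σ ratio = 4, N = 2145):
  feathered-shank pea-comb: 2145 × 1/4 = 536.25
  feathered-shank single-comb: 2145 × 1/4 = 536.25
  clean-shank pea-comb: 2145 × 1/4 = 536.25
  clean-shank single-comb: 2145 × 1/4 = 536.25
χ² = Σ (O − E)² / E
  feathered-shank pea-comb: (612 − 536.25)² / 536.25 = 10.7003
  feathered-shank single-comb: (489 − 536.25)² / 536.25 = 4.1633
  clean-shank pea-comb: (519 − 536.25)² / 536.25 = 0.5549
  clean-shank single-comb: (525 − 536.25)² / 536.25 = 0.2360
χ² = 10.7003 + 4.1633 + 0.5549 + 0.2360 = 15.6545 ≈ 15.655

15.655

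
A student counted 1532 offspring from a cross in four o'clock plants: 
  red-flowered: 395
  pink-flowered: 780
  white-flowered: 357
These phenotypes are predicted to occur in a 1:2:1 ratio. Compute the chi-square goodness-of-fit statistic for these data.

Under the 1:2:1 hypothesis (Σ ratio = 4, N = 1532):
  red-flowered: 1532 × 1/4 = 383
  pink-flowered: 1532 × 2/4 = 766
  white-flowered: 1532 × 1/4 = 383
χ² = Σ (O − E)² / E
  red-flowered: (395 − 383)² / 383 = 0.3760
  pink-flowered: (780 − 766)² / 766 = 0.2559
  white-flowered: (357 − 383)² / 383 = 1.7650
χ² = 0.3760 + 0.2559 + 1.7650 = 2.3969 ≈ 2.397

2.397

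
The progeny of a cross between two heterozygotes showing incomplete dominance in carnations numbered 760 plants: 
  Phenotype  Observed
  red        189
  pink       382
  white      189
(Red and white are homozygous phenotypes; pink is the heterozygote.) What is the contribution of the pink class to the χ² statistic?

With incomplete dominance, a heterozygote × heterozygote cross gives a 1:2:1 phenotypic ratio.
Expected counts for N = 760 under a 1:2:1 ratio (total parts = 4):
  red: 760 × 1/4 = 190
  pink: 760 × 2/4 = 380
  white: 760 × 1/4 = 190
Contribution of pink: (382 − 380)² / 380 = 0.0105

0.011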